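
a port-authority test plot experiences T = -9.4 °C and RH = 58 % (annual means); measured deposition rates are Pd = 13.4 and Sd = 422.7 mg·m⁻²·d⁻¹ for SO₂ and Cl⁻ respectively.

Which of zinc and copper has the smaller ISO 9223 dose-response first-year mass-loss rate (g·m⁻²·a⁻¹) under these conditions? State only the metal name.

copper

zinc: f(T) = +0.038·(T−10) [T≤10 °C] = -0.7372
  sulphur-dioxide contribution → 0.2786 μm/a
  chloride contribution → 0.393 μm/a
  ⇒ r_corr(zinc) = 0.6716 μm/a
  mass loss = 0.6716 μm/a × 7.14 g/cm³ = 4.796 g·m⁻²·a⁻¹
copper: T≤10 °C ⇒ hinge +0.126·(-9.4−10) = -2.4444
  sulphur-dioxide contribution → 0.02766 μm/a
  chloride contribution → 0.267 μm/a
  ⇒ r_corr(copper) = 0.2947 μm/a
  mass loss = 0.2947 μm/a × 8.96 g/cm³ = 2.64 g·m⁻²·a⁻¹
Ordering by g·m⁻²·a⁻¹: zinc (4.8) > copper (2.64)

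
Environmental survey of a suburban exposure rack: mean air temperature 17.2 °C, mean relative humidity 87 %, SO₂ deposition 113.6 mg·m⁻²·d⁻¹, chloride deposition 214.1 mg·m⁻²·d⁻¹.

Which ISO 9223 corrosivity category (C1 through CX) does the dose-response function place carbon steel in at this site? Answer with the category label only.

C5

carbon steel: temperature factor f = -0.054·(7.2) = -0.3888
  SO₂ term: 1.77·113.6^0.52·exp(0.02·87-0.3888) = 80.09
  Cl⁻ term: 0.102·214.1^0.62·exp(0.033·87+0.04·17.2) = 99.82
  sum: 80.09 + 99.82 → r_corr = 179.9 μm/a
180 μm/a falls in (80, 200] for carbon steel → category C5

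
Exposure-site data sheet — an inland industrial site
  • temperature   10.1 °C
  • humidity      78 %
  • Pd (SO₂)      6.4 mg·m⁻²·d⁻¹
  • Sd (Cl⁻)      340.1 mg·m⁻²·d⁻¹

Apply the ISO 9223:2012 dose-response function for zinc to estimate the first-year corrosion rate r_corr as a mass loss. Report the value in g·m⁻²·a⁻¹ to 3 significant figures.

zinc: temperature factor f = -0.071·(0.1) = -0.0071
  Pd branch = 0.0129·Pd^0.44·e^(0.046·RH+f) = 1.048 μm/a
  Sd branch = 0.0175·Sd^0.57·e^(0.008·RH+0.085·T) = 2.137 μm/a
  sum: 1.048 + 2.137 → r_corr = 3.186 μm/a
Convert to mass loss: 3.186 μm/a × 7.14 g/cm³ = 22.75 g·m⁻²·a⁻¹

r_corr = 22.7 g·m⁻²·a⁻¹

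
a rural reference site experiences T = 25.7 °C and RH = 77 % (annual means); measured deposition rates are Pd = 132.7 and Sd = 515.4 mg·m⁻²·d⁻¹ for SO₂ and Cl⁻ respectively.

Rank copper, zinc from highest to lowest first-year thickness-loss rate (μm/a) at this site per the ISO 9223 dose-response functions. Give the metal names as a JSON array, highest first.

copper: temperature factor f = -0.080·(15.7) = -1.2560
  SO₂ term: 0.0053·132.7^0.26·exp(0.059·77-1.2560) = 0.5055
  Sd branch = 0.01025·Sd^0.27·e^(0.036·RH+0.049·T) = 3.117 μm/a
  sum: 0.5055 + 3.117 → r_corr = 3.623 μm/a
zinc: temperature factor f = -0.071·(15.7) = -1.1147
  SO₂ term: 0.0129·132.7^0.44·exp(0.046·77-1.1147) = 1.255
  Sd branch = 0.0175·Sd^0.57·e^(0.008·RH+0.085·T) = 10.12 μm/a
  r_corr = 1.255 + 10.12 = 11.38 μm/a
Ordering by μm/a: zinc (11.4) > copper (3.62)

["zinc", "copper"]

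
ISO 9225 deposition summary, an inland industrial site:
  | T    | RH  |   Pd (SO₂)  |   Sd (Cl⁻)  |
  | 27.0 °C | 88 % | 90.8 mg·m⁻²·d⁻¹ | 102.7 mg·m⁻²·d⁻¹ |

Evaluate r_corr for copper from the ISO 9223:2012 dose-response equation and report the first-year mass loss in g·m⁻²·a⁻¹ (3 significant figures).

copper: temperature factor f = -0.080·(17.0) = -1.3600
  SO₂ term: 0.0053·90.8^0.26·exp(0.059·88-1.3600) = 0.7899
  Cl⁻ term: 0.01025·102.7^0.27·exp(0.036·88+0.049·27.0) = 3.193
  r_corr = 0.7899 + 3.193 = 3.983 μm/a
Convert to mass loss: 3.983 μm/a × 8.96 g/cm³ = 35.69 g·m⁻²·a⁻¹

r_corr = 35.7 g·m⁻²·a⁻¹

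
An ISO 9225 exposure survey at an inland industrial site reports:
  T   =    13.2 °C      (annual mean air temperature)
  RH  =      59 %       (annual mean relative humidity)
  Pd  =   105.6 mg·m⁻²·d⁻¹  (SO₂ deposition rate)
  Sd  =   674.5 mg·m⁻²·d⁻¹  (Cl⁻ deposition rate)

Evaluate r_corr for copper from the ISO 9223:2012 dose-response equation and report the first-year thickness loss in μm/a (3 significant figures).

copper: temperature factor f = -0.080·(3.2) = -0.2560
  SO₂ term: 0.0053·105.6^0.26·exp(0.059·59-0.2560) = 0.4477
  Sd branch = 0.01025·Sd^0.27·e^(0.036·RH+0.049·T) = 0.9504 μm/a
  sum: 0.4477 + 0.9504 → r_corr = 1.398 μm/a

r_corr = 1.40 μm/a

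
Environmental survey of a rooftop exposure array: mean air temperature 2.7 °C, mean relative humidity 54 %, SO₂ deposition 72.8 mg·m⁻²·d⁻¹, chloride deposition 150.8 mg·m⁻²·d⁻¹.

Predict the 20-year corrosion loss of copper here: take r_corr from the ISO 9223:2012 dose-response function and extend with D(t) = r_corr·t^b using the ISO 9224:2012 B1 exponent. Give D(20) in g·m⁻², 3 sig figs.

copper: f(T) = +0.126·(T−10) [T≤10 °C] = -0.9198
  SO₂ term: 0.0053·72.8^0.26·exp(0.059·54-0.9198) = 0.1558
  Cl⁻ term: 0.01025·150.8^0.27·exp(0.036·54+0.049·2.7) = 0.3167
  r_corr = 0.1558 + 0.3167 = 0.4725 μm/a
Long-term exponent b (ISO 9224 Table 2, B1) = 0.667
  D(20) = 0.4725 × 20^0.667 = 0.4725 × 7.375 = 3.485 μm
  Mass loss = 3.485 μm × 8.96 g/cm³ = 31.22 g·m⁻²

D(20) = 31.2 g·m⁻²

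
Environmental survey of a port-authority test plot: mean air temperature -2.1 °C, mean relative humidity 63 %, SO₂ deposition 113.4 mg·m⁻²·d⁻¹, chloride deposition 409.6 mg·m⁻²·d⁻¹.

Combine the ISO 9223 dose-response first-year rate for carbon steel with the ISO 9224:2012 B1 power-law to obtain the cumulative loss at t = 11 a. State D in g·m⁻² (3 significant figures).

D(11) = 1.19e+03 g·m⁻²

carbon steel: f(T) = +0.150·(T−10) [T≤10 °C] = -1.8150
  SO₂ term: 1.77·113.4^0.52·exp(0.02·63-1.8150) = 11.89
  Cl⁻ term: 0.102·409.6^0.62·exp(0.033·63+0.04·-2.1) = 31.24
  r_corr = 11.89 + 31.24 = 43.13 μm/a
Long-term exponent b (ISO 9224 Table 2, B1) = 0.523
  D(11) = 43.13 × 11^0.523 = 43.13 × 3.505 = 151.2 μm
  Mass loss = 151.2 μm × 7.85 g/cm³ = 1187 g·m⁻²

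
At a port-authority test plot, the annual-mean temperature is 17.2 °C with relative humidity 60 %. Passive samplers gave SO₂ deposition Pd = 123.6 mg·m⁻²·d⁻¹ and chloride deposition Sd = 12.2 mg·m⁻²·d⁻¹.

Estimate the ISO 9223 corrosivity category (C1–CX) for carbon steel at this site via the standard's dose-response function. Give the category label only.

carbon steel: temperature factor f = -0.054·(7.2) = -0.3888
  Pd branch = 1.77·Pd^0.52·e^(0.02·RH+f) = 48.77 μm/a
  Sd branch = 0.102·Sd^0.62·e^(0.033·RH+0.04·T) = 6.932 μm/a
  sum: 48.77 + 6.932 → r_corr = 55.7 μm/a
ISO 9223 Table 2 (carbon steel): 50 < 55.7 ≤ 80 μm/a ⇒ C4

C4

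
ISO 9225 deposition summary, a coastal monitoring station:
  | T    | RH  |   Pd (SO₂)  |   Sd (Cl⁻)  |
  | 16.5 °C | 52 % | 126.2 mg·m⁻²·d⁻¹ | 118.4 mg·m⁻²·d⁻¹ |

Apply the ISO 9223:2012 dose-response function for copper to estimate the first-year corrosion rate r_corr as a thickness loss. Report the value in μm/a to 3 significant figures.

r_corr = 0.781 μm/a

copper: temperature factor f = -0.080·(6.5) = -0.5200
  SO₂ term: 0.0053·126.2^0.26·exp(0.059·52-0.5200) = 0.2383
  Cl⁻ term: 0.01025·118.4^0.27·exp(0.036·52+0.049·16.5) = 0.5428
  r_corr = 0.2383 + 0.5428 = 0.7811 μm/a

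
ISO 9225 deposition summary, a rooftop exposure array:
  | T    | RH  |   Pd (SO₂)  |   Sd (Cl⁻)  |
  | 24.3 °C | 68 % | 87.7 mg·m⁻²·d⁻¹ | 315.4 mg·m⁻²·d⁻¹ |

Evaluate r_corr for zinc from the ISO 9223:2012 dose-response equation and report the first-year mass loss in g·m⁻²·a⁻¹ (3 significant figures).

r_corr = 50.6 g·m⁻²·a⁻¹

zinc: T>10 °C ⇒ hinge -0.071·(24.3−10) = -1.0153
  sulphur-dioxide contribution → 0.7639 μm/a
  chloride contribution → 6.319 μm/a
  total first-year rate 7.083 μm/a
Convert to mass loss: 7.083 μm/a × 7.14 g/cm³ = 50.58 g·m⁻²·a⁻¹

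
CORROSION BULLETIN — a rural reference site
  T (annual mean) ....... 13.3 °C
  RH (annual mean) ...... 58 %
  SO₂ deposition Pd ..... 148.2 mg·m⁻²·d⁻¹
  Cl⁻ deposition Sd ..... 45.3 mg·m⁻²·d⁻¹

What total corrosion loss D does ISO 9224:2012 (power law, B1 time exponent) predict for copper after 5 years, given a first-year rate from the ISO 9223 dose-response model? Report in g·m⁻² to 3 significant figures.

D(5) = 23.6 g·m⁻²

copper: T>10 °C ⇒ hinge -0.080·(13.3−10) = -0.2640
  Pd branch = 0.0053·Pd^0.26·e^(0.059·RH+f) = 0.4573 μm/a
  Sd branch = 0.01025·Sd^0.27·e^(0.036·RH+0.049·T) = 0.4443 μm/a
  r_corr = 0.4573 + 0.4443 = 0.9016 μm/a
ISO 9224: D(t) = r_corr · t^b with b = 0.667 (copper, B1)
  D(5) = 0.9016 × 5^0.667 = 0.9016 × 2.926 = 2.638 μm
  Mass loss = 2.638 μm × 8.96 g/cm³ = 23.63 g·m⁻²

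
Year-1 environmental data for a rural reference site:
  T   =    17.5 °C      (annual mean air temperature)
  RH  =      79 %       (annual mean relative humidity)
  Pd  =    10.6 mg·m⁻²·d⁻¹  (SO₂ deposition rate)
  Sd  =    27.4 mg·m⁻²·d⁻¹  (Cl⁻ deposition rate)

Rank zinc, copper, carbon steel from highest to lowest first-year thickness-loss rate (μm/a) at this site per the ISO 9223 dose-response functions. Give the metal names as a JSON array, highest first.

["carbon steel", "zinc", "copper"]

zinc: f(T) = -0.071·(T−10) [T>10 °C] = -0.5325
  SO₂ term: 0.0129·10.6^0.44·exp(0.046·79-0.5325) = 0.8104
  Cl⁻ term: 0.0175·27.4^0.57·exp(0.008·79+0.085·17.5) = 0.9617
  sum: 0.8104 + 0.9617 → r_corr = 1.772 μm/a
copper: T>10 °C ⇒ hinge -0.080·(17.5−10) = -0.6000
  Pd branch = 0.0053·Pd^0.26·e^(0.059·RH+f) = 0.5682 μm/a
  Cl⁻ term: 0.01025·27.4^0.27·exp(0.036·79+0.049·17.5) = 1.015
  sum: 0.5682 + 1.015 → r_corr = 1.583 μm/a
carbon steel: temperature factor f = -0.054·(7.5) = -0.4050
  SO₂ term: 1.77·10.6^0.52·exp(0.02·79-0.4050) = 19.56
  Sd branch = 0.102·Sd^0.62·e^(0.033·RH+0.04·T) = 21.69 μm/a
  r_corr = 19.56 + 21.69 = 41.25 μm/a
Ordering by μm/a: carbon steel (41.3) > zinc (1.77) > copper (1.58)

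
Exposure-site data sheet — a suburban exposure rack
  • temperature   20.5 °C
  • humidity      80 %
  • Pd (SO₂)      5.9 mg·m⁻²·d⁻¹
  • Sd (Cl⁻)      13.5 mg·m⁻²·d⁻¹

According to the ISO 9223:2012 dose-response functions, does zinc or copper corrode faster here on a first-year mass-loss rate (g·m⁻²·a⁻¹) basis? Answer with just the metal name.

copper

zinc: f(T) = -0.071·(T−10) [T>10 °C] = -0.7455
  Pd branch = 0.0129·Pd^0.44·e^(0.046·RH+f) = 0.5299 μm/a
  Sd branch = 0.0175·Sd^0.57·e^(0.008·RH+0.085·T) = 0.8357 μm/a
  sum: 0.5299 + 0.8357 → r_corr = 1.366 μm/a
  mass loss = 1.366 μm/a × 7.14 g/cm³ = 9.75 g·m⁻²·a⁻¹
copper: T>10 °C ⇒ hinge -0.080·(20.5−10) = -0.8400
  Pd branch = 0.0053·Pd^0.26·e^(0.059·RH+f) = 0.4072 μm/a
  Sd branch = 0.01025·Sd^0.27·e^(0.036·RH+0.049·T) = 1.007 μm/a
  r_corr = 0.4072 + 1.007 = 1.414 μm/a
  mass loss = 1.414 μm/a × 8.96 g/cm³ = 12.67 g·m⁻²·a⁻¹
Ordering by g·m⁻²·a⁻¹: copper (12.7) > zinc (9.75)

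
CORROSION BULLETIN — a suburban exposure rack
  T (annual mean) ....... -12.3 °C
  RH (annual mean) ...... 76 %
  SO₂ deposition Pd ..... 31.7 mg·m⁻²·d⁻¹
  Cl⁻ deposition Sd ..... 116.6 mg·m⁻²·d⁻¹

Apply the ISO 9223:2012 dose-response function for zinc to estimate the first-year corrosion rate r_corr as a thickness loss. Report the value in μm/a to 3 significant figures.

zinc: f(T) = +0.038·(T−10) [T≤10 °C] = -0.8474
  sulphur-dioxide contribution → 0.8343 μm/a
  chloride contribution → 0.1702 μm/a
  total first-year rate 1.005 μm/a

r_corr = 1.00 μm/a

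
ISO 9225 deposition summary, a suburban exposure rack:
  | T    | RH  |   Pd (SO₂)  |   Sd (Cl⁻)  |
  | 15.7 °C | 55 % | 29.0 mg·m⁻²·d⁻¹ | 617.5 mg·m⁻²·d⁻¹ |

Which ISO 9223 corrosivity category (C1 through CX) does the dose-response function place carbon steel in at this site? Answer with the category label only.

C5

carbon steel: T>10 °C ⇒ hinge -0.054·(15.7−10) = -0.3078
  SO₂ term: 1.77·29.0^0.52·exp(0.02·55-0.3078) = 22.51
  Cl⁻ term: 0.102·617.5^0.62·exp(0.033·55+0.04·15.7) = 63.06
  r_corr = 22.51 + 63.06 = 85.58 μm/a
85.6 μm/a falls in (80, 200] for carbon steel → category C5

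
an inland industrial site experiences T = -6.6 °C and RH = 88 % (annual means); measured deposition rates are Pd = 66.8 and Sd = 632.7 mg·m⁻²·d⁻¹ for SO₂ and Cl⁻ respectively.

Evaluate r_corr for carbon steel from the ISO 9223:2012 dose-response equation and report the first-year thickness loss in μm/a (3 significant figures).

r_corr = 85.5 μm/a

carbon steel: f(T) = +0.150·(T−10) [T≤10 °C] = -2.4900
  SO₂ term: 1.77·66.8^0.52·exp(0.02·88-2.4900) = 7.583
  Cl⁻ term: 0.102·632.7^0.62·exp(0.033·88+0.04·-6.6) = 77.96
  sum: 7.583 + 77.96 → r_corr = 85.54 μm/a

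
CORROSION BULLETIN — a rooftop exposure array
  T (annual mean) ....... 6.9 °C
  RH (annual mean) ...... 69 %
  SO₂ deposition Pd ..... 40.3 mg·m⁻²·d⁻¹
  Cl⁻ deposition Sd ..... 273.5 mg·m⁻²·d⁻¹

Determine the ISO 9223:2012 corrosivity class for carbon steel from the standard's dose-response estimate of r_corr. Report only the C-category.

carbon steel: f(T) = +0.150·(T−10) [T≤10 °C] = -0.4650
  sulphur-dioxide contribution → 30.21 μm/a
  chloride contribution → 42.49 μm/a
  total first-year rate 72.7 μm/a
ISO 9223 Table 2 (carbon steel): 50 < 72.7 ≤ 80 μm/a ⇒ C4

C4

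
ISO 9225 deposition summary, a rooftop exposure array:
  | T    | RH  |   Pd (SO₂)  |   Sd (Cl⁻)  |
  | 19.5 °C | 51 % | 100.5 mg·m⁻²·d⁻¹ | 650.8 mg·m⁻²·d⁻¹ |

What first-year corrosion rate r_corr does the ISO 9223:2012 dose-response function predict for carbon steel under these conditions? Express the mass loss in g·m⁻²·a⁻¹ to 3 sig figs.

carbon steel: f(T) = -0.054·(T−10) [T>10 °C] = -0.5130
  Pd branch = 1.77·Pd^0.52·e^(0.02·RH+f) = 32.31 μm/a
  Sd branch = 0.102·Sd^0.62·e^(0.033·RH+0.04·T) = 66.47 μm/a
  sum: 32.31 + 66.47 → r_corr = 98.77 μm/a
Convert to mass loss: 98.77 μm/a × 7.85 g/cm³ = 775.4 g·m⁻²·a⁻¹

r_corr = 775 g·m⁻²·a⁻¹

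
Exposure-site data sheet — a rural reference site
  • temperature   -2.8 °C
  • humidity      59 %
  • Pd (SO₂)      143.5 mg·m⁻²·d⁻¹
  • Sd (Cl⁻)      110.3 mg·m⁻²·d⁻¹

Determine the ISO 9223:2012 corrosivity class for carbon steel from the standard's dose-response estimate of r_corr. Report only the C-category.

carbon steel: T≤10 °C ⇒ hinge +0.150·(-2.8−10) = -1.9200
  sulphur-dioxide contribution → 11.17 μm/a
  chloride contribution → 11.8 μm/a
  total first-year rate 22.97 μm/a
Category bounds: 1.3…25 μm/a bracket r_corr ⇒ C2

C2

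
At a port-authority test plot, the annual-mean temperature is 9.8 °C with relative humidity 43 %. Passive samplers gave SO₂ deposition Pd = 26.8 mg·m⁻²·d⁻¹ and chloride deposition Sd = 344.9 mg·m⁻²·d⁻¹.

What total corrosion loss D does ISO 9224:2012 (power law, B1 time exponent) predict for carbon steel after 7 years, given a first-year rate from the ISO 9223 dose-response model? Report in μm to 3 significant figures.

carbon steel: T≤10 °C ⇒ hinge +0.150·(9.8−10) = -0.0300
  sulphur-dioxide contribution → 22.44 μm/a
  chloride contribution → 23.36 μm/a
  total first-year rate 45.8 μm/a
ISO 9224: D(t) = r_corr · t^b with b = 0.523 (carbon steel, B1)
  D(7) = 45.8 × 7^0.523 = 45.8 × 2.767 = 126.7 μm

D(7) = 127 μm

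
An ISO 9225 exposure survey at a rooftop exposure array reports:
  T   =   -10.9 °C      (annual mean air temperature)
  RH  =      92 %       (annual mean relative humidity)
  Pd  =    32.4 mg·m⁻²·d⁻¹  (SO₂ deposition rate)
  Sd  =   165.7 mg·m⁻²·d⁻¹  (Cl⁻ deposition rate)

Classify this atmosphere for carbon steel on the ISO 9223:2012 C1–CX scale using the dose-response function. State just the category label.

C3

carbon steel: temperature factor f = +0.150·(-20.9) = -3.1350
  Pd branch = 1.77·Pd^0.52·e^(0.02·RH+f) = 2.958 μm/a
  Cl⁻ term: 0.102·165.7^0.62·exp(0.033·92+0.04·-10.9) = 32.64
  sum: 2.958 + 32.64 → r_corr = 35.6 μm/a
Category bounds: 25…50 μm/a bracket r_corr ⇒ C3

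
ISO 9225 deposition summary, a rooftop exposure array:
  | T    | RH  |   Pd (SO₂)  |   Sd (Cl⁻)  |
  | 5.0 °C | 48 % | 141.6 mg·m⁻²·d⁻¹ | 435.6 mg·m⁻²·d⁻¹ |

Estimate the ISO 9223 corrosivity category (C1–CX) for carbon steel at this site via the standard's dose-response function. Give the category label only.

carbon steel: f(T) = +0.150·(T−10) [T≤10 °C] = -0.7500
  SO₂ term: 1.77·141.6^0.52·exp(0.02·48-0.7500) = 28.69
  Cl⁻ term: 0.102·435.6^0.62·exp(0.033·48+0.04·5.0) = 26.28
  r_corr = 28.69 + 26.28 = 54.97 μm/a
Category bounds: 50…80 μm/a bracket r_corr ⇒ C4

C4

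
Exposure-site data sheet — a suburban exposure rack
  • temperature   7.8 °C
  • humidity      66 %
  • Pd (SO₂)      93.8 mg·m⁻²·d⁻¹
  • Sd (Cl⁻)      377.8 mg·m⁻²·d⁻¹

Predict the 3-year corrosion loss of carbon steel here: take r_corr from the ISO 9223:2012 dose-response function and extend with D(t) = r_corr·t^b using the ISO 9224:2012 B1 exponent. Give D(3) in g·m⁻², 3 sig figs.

carbon steel: f(T) = +0.150·(T−10) [T≤10 °C] = -0.3300
  SO₂ term: 1.77·93.8^0.52·exp(0.02·66-0.3300) = 50.52
  Sd branch = 0.102·Sd^0.62·e^(0.033·RH+0.04·T) = 48.74 μm/a
  sum: 50.52 + 48.74 → r_corr = 99.26 μm/a
ISO 9224: D(t) = r_corr · t^b with b = 0.523 (carbon steel, B1)
  D(3) = 99.26 × 3^0.523 = 99.26 × 1.776 = 176.3 μm
  Mass loss = 176.3 μm × 7.85 g/cm³ = 1384 g·m⁻²

D(3) = 1.38e+03 g·m⁻²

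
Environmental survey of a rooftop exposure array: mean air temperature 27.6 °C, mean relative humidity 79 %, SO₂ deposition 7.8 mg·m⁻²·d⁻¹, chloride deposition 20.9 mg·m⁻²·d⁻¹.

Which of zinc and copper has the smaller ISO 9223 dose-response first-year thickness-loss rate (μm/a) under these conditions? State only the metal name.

copper

zinc: T>10 °C ⇒ hinge -0.071·(27.6−10) = -1.2496
  SO₂ term: 0.0129·7.8^0.44·exp(0.046·79-1.2496) = 0.3457
  Sd branch = 0.0175·Sd^0.57·e^(0.008·RH+0.085·T) = 1.945 μm/a
  sum: 0.3457 + 1.945 → r_corr = 2.29 μm/a
copper: temperature factor f = -0.080·(17.6) = -1.4080
  Pd branch = 0.0053·Pd^0.26·e^(0.059·RH+f) = 0.2339 μm/a
  Sd branch = 0.01025·Sd^0.27·e^(0.036·RH+0.049·T) = 1.548 μm/a
  sum: 0.2339 + 1.548 → r_corr = 1.781 μm/a
Ordering by μm/a: zinc (2.29) > copper (1.78)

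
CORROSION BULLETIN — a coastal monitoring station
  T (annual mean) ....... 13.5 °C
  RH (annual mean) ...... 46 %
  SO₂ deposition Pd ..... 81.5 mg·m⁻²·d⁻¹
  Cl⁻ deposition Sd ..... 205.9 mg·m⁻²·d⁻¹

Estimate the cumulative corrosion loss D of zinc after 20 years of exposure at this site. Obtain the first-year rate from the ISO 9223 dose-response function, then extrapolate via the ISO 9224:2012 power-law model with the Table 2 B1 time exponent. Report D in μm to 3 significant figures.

D(20) = 25.6 μm

zinc: temperature factor f = -0.071·(3.5) = -0.2485
  SO₂ term: 0.0129·81.5^0.44·exp(0.046·46-0.2485) = 0.5788
  Cl⁻ term: 0.0175·205.9^0.57·exp(0.008·46+0.085·13.5) = 1.66
  sum: 0.5788 + 1.66 → r_corr = 2.238 μm/a
ISO 9224: D(t) = r_corr · t^b with b = 0.813 (zinc, B1)
  D(20) = 2.238 × 20^0.813 = 2.238 × 11.42 = 25.57 μm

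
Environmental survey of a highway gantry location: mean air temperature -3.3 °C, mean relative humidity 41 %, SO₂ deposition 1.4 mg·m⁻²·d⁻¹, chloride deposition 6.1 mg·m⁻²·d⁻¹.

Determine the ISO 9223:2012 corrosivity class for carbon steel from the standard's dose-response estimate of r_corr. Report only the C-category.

carbon steel: T≤10 °C ⇒ hinge +0.150·(-3.3−10) = -1.9950
  Pd branch = 1.77·Pd^0.52·e^(0.02·RH+f) = 0.6511 μm/a
  Cl⁻ term: 0.102·6.1^0.62·exp(0.033·41+0.04·-3.3) = 1.061
  r_corr = 0.6511 + 1.061 = 1.712 μm/a
Category bounds: 1.3…25 μm/a bracket r_corr ⇒ C2

C2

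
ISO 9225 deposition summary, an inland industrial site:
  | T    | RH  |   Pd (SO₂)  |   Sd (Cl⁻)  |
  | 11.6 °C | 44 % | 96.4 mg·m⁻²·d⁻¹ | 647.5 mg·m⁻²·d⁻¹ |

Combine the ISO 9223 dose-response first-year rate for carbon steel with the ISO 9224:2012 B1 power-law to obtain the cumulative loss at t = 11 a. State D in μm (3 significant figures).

carbon steel: temperature factor f = -0.054·(1.6) = -0.0864
  sulphur-dioxide contribution → 42.11 μm/a
  chloride contribution → 38.34 μm/a
  ⇒ r_corr(carbon steel) = 80.45 μm/a
Long-term exponent b (ISO 9224 Table 2, B1) = 0.523
  D(11) = 80.45 × 11^0.523 = 80.45 × 3.505 = 281.9 μm

D(11) = 282 μm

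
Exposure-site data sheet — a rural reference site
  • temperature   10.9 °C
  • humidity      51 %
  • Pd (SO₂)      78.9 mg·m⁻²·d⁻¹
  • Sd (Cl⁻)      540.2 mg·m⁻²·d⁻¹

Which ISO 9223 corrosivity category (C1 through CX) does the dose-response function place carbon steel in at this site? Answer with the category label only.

C5

carbon steel: temperature factor f = -0.054·(0.9) = -0.0486
  Pd branch = 1.77·Pd^0.52·e^(0.02·RH+f) = 45.32 μm/a
  Sd branch = 0.102·Sd^0.62·e^(0.033·RH+0.04·T) = 41.98 μm/a
  sum: 45.32 + 41.98 → r_corr = 87.3 μm/a
ISO 9223 Table 2 (carbon steel): 80 < 87.3 ≤ 200 μm/a ⇒ C5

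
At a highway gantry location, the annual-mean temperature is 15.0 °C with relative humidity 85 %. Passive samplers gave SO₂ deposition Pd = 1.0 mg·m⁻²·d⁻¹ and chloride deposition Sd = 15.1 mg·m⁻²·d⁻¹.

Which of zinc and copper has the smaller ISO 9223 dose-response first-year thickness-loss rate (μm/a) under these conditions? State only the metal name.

zinc

zinc: T>10 °C ⇒ hinge -0.071·(15.0−10) = -0.3550
  sulphur-dioxide contribution → 0.4513 μm/a
  chloride contribution → 0.5809 μm/a
  ⇒ r_corr(zinc) = 1.032 μm/a
copper: f(T) = -0.080·(T−10) [T>10 °C] = -0.4000
  sulphur-dioxide contribution → 0.5352 μm/a
  chloride contribution → 0.9488 μm/a
  total first-year rate 1.484 μm/a
Ordering by μm/a: copper (1.48) > zinc (1.03)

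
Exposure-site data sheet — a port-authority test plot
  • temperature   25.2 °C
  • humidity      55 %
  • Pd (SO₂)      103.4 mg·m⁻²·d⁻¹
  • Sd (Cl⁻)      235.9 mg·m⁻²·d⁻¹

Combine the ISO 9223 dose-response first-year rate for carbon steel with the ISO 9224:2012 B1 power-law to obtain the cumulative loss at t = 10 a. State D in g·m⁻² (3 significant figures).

carbon steel: T>10 °C ⇒ hinge -0.054·(25.2−10) = -0.8208
  SO₂ term: 1.77·103.4^0.52·exp(0.02·55-0.8208) = 26.11
  Sd branch = 0.102·Sd^0.62·e^(0.033·RH+0.04·T) = 50.78 μm/a
  sum: 26.11 + 50.78 → r_corr = 76.89 μm/a
Power-law: D(10) = r_corr · 10^0.523
  D(10) = 76.89 × 10^0.523 = 76.89 × 3.334 = 256.4 μm
  Mass loss = 256.4 μm × 7.85 g/cm³ = 2013 g·m⁻²

D(10) = 2.01e+03 g·m⁻²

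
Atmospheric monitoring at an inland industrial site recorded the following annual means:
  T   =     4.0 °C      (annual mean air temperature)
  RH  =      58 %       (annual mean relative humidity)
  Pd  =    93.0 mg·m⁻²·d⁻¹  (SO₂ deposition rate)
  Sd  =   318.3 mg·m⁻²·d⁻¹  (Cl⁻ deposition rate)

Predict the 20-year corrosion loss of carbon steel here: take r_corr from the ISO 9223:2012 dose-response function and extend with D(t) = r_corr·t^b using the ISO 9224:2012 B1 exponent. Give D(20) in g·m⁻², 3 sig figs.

carbon steel: f(T) = +0.150·(T−10) [T≤10 °C] = -0.9000
  SO₂ term: 1.77·93.0^0.52·exp(0.02·58-0.9000) = 24.24
  Cl⁻ term: 0.102·318.3^0.62·exp(0.033·58+0.04·4.0) = 28.91
  r_corr = 24.24 + 28.91 = 53.15 μm/a
Power-law: D(20) = r_corr · 20^0.523
  D(20) = 53.15 × 20^0.523 = 53.15 × 4.791 = 254.7 μm
  Mass loss = 254.7 μm × 7.85 g/cm³ = 1999 g·m⁻²

D(20) = 2.00e+03 g·m⁻²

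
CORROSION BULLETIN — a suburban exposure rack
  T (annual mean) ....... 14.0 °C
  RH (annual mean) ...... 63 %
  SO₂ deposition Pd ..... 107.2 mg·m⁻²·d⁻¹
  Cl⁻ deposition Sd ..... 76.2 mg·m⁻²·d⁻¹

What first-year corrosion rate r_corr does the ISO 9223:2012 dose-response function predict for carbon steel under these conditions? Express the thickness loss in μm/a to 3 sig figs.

r_corr = 78.1 μm/a

carbon steel: temperature factor f = -0.054·(4.0) = -0.2160
  SO₂ term: 1.77·107.2^0.52·exp(0.02·63-0.2160) = 57.16
  Sd branch = 0.102·Sd^0.62·e^(0.033·RH+0.04·T) = 20.97 μm/a
  sum: 57.16 + 20.97 → r_corr = 78.12 μm/a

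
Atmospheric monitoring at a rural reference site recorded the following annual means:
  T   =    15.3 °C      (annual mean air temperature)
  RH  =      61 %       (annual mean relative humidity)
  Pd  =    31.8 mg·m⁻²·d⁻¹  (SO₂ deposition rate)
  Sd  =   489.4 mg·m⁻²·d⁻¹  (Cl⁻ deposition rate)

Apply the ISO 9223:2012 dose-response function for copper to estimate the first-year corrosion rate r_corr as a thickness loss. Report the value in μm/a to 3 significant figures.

copper: T>10 °C ⇒ hinge -0.080·(15.3−10) = -0.4240
  SO₂ term: 0.0053·31.8^0.26·exp(0.059·61-0.4240) = 0.3117
  Cl⁻ term: 0.01025·489.4^0.27·exp(0.036·61+0.049·15.3) = 1.038
  sum: 0.3117 + 1.038 → r_corr = 1.35 μm/a

r_corr = 1.35 μm/a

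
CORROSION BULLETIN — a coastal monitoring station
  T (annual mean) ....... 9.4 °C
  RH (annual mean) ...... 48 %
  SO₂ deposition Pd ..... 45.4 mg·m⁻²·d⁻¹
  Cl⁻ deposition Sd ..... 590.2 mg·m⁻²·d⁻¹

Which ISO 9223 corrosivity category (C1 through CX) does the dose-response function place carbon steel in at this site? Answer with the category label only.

C4

carbon steel: T≤10 °C ⇒ hinge +0.150·(9.4−10) = -0.0900
  sulphur-dioxide contribution → 30.72 μm/a
  chloride contribution → 37.83 μm/a
  ⇒ r_corr(carbon steel) = 68.55 μm/a
ISO 9223 Table 2 (carbon steel): 50 < 68.6 ≤ 80 μm/a ⇒ C4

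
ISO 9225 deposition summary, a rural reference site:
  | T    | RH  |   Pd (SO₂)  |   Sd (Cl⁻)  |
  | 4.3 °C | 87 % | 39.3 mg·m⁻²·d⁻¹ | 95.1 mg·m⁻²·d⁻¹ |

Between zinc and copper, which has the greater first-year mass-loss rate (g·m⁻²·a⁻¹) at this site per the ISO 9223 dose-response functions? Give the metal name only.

zinc: f(T) = +0.038·(T−10) [T≤10 °C] = -0.2166
  SO₂ term: 0.0129·39.3^0.44·exp(0.046·87-0.2166) = 2.858
  Cl⁻ term: 0.0175·95.1^0.57·exp(0.008·87+0.085·4.3) = 0.6786
  r_corr = 2.858 + 0.6786 = 3.537 μm/a
  mass loss = 3.537 μm/a × 7.14 g/cm³ = 25.25 g·m⁻²·a⁻¹
copper: temperature factor f = +0.126·(-5.7) = -0.7182
  SO₂ term: 0.0053·39.3^0.26·exp(0.059·87-0.7182) = 1.138
  Cl⁻ term: 0.01025·95.1^0.27·exp(0.036·87+0.049·4.3) = 0.9921
  r_corr = 1.138 + 0.9921 = 2.13 μm/a
  mass loss = 2.13 μm/a × 8.96 g/cm³ = 19.09 g·m⁻²·a⁻¹
Ordering by g·m⁻²·a⁻¹: zinc (25.3) > copper (19.1)

zinc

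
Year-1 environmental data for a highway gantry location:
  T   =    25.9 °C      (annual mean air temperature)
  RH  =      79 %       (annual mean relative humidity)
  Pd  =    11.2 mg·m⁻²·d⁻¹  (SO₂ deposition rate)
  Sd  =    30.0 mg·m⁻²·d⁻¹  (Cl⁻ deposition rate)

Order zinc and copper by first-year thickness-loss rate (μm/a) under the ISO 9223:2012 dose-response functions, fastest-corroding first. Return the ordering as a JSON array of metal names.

zinc: temperature factor f = -0.071·(15.9) = -1.1289
  SO₂ term: 0.0129·11.2^0.44·exp(0.046·79-1.1289) = 0.4573
  Sd branch = 0.0175·Sd^0.57·e^(0.008·RH+0.085·T) = 2.068 μm/a
  r_corr = 0.4573 + 2.068 = 2.525 μm/a
copper: T>10 °C ⇒ hinge -0.080·(25.9−10) = -1.2720
  SO₂ term: 0.0053·11.2^0.26·exp(0.059·79-1.2720) = 0.2944
  Sd branch = 0.01025·Sd^0.27·e^(0.036·RH+0.049·T) = 1.57 μm/a
  sum: 0.2944 + 1.57 → r_corr = 1.864 μm/a
Ordering by μm/a: zinc (2.53) > copper (1.86)

["zinc", "copper"]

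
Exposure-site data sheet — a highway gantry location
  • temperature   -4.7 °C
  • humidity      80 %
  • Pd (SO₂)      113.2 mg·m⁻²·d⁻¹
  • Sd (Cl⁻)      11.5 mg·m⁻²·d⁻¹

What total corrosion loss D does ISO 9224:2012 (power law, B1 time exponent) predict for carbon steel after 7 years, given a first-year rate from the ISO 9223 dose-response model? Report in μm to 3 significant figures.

D(7) = 46.2 μm

carbon steel: f(T) = +0.150·(T−10) [T≤10 °C] = -2.2050
  Pd branch = 1.77·Pd^0.52·e^(0.02·RH+f) = 11.3 μm/a
  Sd branch = 0.102·Sd^0.62·e^(0.033·RH+0.04·T) = 5.384 μm/a
  r_corr = 11.3 + 5.384 = 16.69 μm/a
Long-term exponent b (ISO 9224 Table 2, B1) = 0.523
  D(7) = 16.69 × 7^0.523 = 16.69 × 2.767 = 46.17 μm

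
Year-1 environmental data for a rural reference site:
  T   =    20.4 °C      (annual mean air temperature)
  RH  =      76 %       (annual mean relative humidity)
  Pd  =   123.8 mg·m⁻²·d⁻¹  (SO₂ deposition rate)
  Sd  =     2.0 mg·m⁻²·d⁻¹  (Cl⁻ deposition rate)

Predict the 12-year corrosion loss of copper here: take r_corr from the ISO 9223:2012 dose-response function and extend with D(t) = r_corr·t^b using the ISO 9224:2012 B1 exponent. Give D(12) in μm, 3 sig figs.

copper: temperature factor f = -0.080·(10.4) = -0.8320
  SO₂ term: 0.0053·123.8^0.26·exp(0.059·76-0.8320) = 0.7152
  Cl⁻ term: 0.01025·2.0^0.27·exp(0.036·76+0.049·20.4) = 0.518
  r_corr = 0.7152 + 0.518 = 1.233 μm/a
Power-law: D(12) = r_corr · 12^0.667
  D(12) = 1.233 × 12^0.667 = 1.233 × 5.246 = 6.469 μm

D(12) = 6.47 μm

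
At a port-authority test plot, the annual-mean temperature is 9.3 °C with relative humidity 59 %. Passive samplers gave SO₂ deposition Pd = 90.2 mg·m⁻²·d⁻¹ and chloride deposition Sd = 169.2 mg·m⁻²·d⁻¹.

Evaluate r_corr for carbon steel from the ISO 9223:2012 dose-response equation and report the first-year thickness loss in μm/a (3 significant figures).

r_corr = 78.9 μm/a

carbon steel: T≤10 °C ⇒ hinge +0.150·(9.3−10) = -0.1050
  SO₂ term: 1.77·90.2^0.52·exp(0.02·59-0.1050) = 53.89
  Cl⁻ term: 0.102·169.2^0.62·exp(0.033·59+0.04·9.3) = 24.97
  sum: 53.89 + 24.97 → r_corr = 78.86 μm/a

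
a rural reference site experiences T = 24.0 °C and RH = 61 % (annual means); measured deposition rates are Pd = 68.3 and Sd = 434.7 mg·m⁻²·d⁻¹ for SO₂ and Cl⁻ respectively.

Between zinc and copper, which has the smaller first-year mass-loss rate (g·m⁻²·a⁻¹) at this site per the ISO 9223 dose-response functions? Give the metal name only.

zinc: T>10 °C ⇒ hinge -0.071·(24.0−10) = -0.9940
  Pd branch = 0.0129·Pd^0.44·e^(0.046·RH+f) = 0.5066 μm/a
  Cl⁻ term: 0.0175·434.7^0.57·exp(0.008·61+0.085·24.0) = 6.994
  r_corr = 0.5066 + 6.994 = 7.5 μm/a
  mass loss = 7.5 μm/a × 7.14 g/cm³ = 53.55 g·m⁻²·a⁻¹
copper: f(T) = -0.080·(T−10) [T>10 °C] = -1.1200
  SO₂ term: 0.0053·68.3^0.26·exp(0.059·61-1.1200) = 0.1896
  Sd branch = 0.01025·Sd^0.27·e^(0.036·RH+0.049·T) = 1.54 μm/a
  sum: 0.1896 + 1.54 → r_corr = 1.729 μm/a
  mass loss = 1.729 μm/a × 8.96 g/cm³ = 15.5 g·m⁻²·a⁻¹
Ordering by g·m⁻²·a⁻¹: zinc (53.6) > copper (15.5)

copper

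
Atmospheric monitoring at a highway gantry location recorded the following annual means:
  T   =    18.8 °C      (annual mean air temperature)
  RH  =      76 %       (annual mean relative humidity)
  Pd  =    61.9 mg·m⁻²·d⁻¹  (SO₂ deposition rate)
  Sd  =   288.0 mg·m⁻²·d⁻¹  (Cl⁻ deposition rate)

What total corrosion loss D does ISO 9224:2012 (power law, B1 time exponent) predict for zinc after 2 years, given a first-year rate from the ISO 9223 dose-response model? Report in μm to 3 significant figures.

D(2) = 9.50 μm

zinc: temperature factor f = -0.071·(8.8) = -0.6248
  sulphur-dioxide contribution → 1.399 μm/a
  chloride contribution → 4.008 μm/a
  ⇒ r_corr(zinc) = 5.407 μm/a
Long-term exponent b (ISO 9224 Table 2, B1) = 0.813
  D(2) = 5.407 × 2^0.813 = 5.407 × 1.757 = 9.5 μm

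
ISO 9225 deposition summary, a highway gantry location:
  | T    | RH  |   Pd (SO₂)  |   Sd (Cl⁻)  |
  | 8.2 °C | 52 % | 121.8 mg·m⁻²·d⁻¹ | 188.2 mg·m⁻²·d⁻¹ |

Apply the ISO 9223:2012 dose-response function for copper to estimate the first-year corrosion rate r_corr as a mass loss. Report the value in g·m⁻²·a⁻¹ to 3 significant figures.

copper: f(T) = +0.126·(T−10) [T≤10 °C] = -0.2268
  Pd branch = 0.0053·Pd^0.26·e^(0.059·RH+f) = 0.3166 μm/a
  Cl⁻ term: 0.01025·188.2^0.27·exp(0.036·52+0.049·8.2) = 0.4096
  sum: 0.3166 + 0.4096 → r_corr = 0.7262 μm/a
Convert to mass loss: 0.7262 μm/a × 8.96 g/cm³ = 6.507 g·m⁻²·a⁻¹

r_corr = 6.51 g·m⁻²·a⁻¹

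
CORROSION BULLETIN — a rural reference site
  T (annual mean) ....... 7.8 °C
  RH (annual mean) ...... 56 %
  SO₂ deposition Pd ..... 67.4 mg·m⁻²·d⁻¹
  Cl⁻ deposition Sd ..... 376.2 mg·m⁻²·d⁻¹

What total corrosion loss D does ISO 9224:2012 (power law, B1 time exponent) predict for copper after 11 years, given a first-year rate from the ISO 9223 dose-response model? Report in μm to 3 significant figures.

copper: temperature factor f = +0.126·(-2.2) = -0.2772
  sulphur-dioxide contribution → 0.3268 μm/a
  chloride contribution → 0.5593 μm/a
  total first-year rate 0.886 μm/a
Long-term exponent b (ISO 9224 Table 2, B1) = 0.667
  D(11) = 0.886 × 11^0.667 = 0.886 × 4.95 = 4.386 μm

D(11) = 4.39 μm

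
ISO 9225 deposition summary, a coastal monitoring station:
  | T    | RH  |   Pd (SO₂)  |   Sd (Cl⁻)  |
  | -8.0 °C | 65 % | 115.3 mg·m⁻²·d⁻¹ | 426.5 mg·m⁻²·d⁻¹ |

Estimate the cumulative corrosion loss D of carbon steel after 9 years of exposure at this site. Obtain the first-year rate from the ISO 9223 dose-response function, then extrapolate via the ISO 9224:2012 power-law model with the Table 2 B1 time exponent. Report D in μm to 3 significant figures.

carbon steel: f(T) = +0.150·(T−10) [T≤10 °C] = -2.7000
  SO₂ term: 1.77·115.3^0.52·exp(0.02·65-2.7000) = 5.154
  Cl⁻ term: 0.102·426.5^0.62·exp(0.033·65+0.04·-8.0) = 27.02
  sum: 5.154 + 27.02 → r_corr = 32.18 μm/a
Power-law: D(9) = r_corr · 9^0.523
  D(9) = 32.18 × 9^0.523 = 32.18 × 3.156 = 101.5 μm

D(9) = 102 μm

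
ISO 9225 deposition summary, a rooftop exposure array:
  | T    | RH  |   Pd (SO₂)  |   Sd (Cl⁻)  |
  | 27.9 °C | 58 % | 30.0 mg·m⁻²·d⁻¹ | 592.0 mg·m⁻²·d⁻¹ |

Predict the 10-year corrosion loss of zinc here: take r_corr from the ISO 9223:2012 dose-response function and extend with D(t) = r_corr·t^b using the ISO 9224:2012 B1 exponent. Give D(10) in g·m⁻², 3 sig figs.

D(10) = 537 g·m⁻²

zinc: f(T) = -0.071·(T−10) [T>10 °C] = -1.2709
  SO₂ term: 0.0129·30.0^0.44·exp(0.046·58-1.2709) = 0.233
  Sd branch = 0.0175·Sd^0.57·e^(0.008·RH+0.085·T) = 11.34 μm/a
  r_corr = 0.233 + 11.34 = 11.58 μm/a
ISO 9224: D(t) = r_corr · t^b with b = 0.813 (zinc, B1)
  D(10) = 11.58 × 10^0.813 = 11.58 × 6.501 = 75.25 μm
  Mass loss = 75.25 μm × 7.14 g/cm³ = 537.3 g·m⁻²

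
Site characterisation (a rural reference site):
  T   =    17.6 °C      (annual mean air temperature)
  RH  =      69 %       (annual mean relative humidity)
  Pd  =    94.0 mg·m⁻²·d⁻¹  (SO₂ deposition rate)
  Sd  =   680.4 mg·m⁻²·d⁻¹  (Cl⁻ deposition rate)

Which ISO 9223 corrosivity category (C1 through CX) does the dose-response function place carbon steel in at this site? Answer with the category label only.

C5

carbon steel: T>10 °C ⇒ hinge -0.054·(17.6−10) = -0.4104
  Pd branch = 1.77·Pd^0.52·e^(0.02·RH+f) = 49.56 μm/a
  Cl⁻ term: 0.102·680.4^0.62·exp(0.033·69+0.04·17.6) = 114.7
  r_corr = 49.56 + 114.7 = 164.3 μm/a
ISO 9223 Table 2 (carbon steel): 80 < 164 ≤ 200 μm/a ⇒ C5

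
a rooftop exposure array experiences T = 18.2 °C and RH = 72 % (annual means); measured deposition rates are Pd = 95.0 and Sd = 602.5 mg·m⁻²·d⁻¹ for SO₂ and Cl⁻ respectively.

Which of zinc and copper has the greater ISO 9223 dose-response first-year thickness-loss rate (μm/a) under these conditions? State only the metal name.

zinc

zinc: f(T) = -0.071·(T−10) [T>10 °C] = -0.5822
  sulphur-dioxide contribution → 1.467 μm/a
  chloride contribution → 5.619 μm/a
  total first-year rate 7.085 μm/a
copper: f(T) = -0.080·(T−10) [T>10 °C] = -0.6560
  sulphur-dioxide contribution → 0.6287 μm/a
  chloride contribution → 1.881 μm/a
  ⇒ r_corr(copper) = 2.509 μm/a
Ordering by μm/a: zinc (7.09) > copper (2.51)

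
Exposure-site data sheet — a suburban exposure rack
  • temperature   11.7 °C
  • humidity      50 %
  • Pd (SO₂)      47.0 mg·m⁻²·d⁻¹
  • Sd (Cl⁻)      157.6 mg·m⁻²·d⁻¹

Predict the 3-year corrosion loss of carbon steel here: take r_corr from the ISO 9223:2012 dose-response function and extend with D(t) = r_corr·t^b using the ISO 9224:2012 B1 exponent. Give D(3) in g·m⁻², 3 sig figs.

D(3) = 726 g·m⁻²

carbon steel: temperature factor f = -0.054·(1.7) = -0.0918
  Pd branch = 1.77·Pd^0.52·e^(0.02·RH+f) = 32.5 μm/a
  Sd branch = 0.102·Sd^0.62·e^(0.033·RH+0.04·T) = 19.54 μm/a
  r_corr = 32.5 + 19.54 = 52.04 μm/a
Long-term exponent b (ISO 9224 Table 2, B1) = 0.523
  D(3) = 52.04 × 3^0.523 = 52.04 × 1.776 = 92.44 μm
  Mass loss = 92.44 μm × 7.85 g/cm³ = 725.7 g·m⁻²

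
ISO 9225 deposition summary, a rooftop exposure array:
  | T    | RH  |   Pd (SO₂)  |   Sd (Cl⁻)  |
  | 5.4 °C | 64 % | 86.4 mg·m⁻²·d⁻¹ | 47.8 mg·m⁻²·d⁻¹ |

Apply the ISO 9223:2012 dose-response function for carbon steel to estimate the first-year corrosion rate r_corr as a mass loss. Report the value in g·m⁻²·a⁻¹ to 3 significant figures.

r_corr = 345 g·m⁻²·a⁻¹

carbon steel: f(T) = +0.150·(T−10) [T≤10 °C] = -0.6900
  SO₂ term: 1.77·86.4^0.52·exp(0.02·64-0.6900) = 32.45
  Cl⁻ term: 0.102·47.8^0.62·exp(0.033·64+0.04·5.4) = 11.5
  r_corr = 32.45 + 11.5 = 43.95 μm/a
Convert to mass loss: 43.95 μm/a × 7.85 g/cm³ = 345 g·m⁻²·a⁻¹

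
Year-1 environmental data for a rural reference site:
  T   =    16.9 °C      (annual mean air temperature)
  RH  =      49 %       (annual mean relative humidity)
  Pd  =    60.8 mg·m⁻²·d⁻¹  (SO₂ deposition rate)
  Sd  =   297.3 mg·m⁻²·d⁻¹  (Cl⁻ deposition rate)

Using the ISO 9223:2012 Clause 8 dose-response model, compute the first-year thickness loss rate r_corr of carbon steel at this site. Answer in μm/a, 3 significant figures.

r_corr = 62.0 μm/a

carbon steel: f(T) = -0.054·(T−10) [T>10 °C] = -0.3726
  Pd branch = 1.77·Pd^0.52·e^(0.02·RH+f) = 27.5 μm/a
  Cl⁻ term: 0.102·297.3^0.62·exp(0.033·49+0.04·16.9) = 34.5
  r_corr = 27.5 + 34.5 = 62 μm/a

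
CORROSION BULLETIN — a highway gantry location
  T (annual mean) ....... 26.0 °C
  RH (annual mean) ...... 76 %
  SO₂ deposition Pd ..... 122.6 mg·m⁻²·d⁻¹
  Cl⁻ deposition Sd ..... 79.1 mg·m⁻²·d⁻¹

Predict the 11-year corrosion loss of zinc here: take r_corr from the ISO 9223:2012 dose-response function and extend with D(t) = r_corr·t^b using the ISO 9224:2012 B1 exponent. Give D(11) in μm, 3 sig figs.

zinc: T>10 °C ⇒ hinge -0.071·(26.0−10) = -1.1360
  Pd branch = 0.0129·Pd^0.44·e^(0.046·RH+f) = 1.134 μm/a
  Sd branch = 0.0175·Sd^0.57·e^(0.008·RH+0.085·T) = 3.539 μm/a
  r_corr = 1.134 + 3.539 = 4.672 μm/a
ISO 9224: D(t) = r_corr · t^b with b = 0.813 (zinc, B1)
  D(11) = 4.672 × 11^0.813 = 4.672 × 7.025 = 32.82 μm

D(11) = 32.8 μm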